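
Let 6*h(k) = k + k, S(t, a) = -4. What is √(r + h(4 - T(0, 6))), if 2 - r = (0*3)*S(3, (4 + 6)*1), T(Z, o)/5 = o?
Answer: 2*I*√15/3 ≈ 2.582*I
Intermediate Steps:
T(Z, o) = 5*o
h(k) = k/3 (h(k) = (k + k)/6 = (2*k)/6 = k/3)
r = 2 (r = 2 - 0*3*(-4) = 2 - 0*(-4) = 2 - 1*0 = 2 + 0 = 2)
√(r + h(4 - T(0, 6))) = √(2 + (4 - 5*6)/3) = √(2 + (4 - 1*30)/3) = √(2 + (4 - 30)/3) = √(2 + (⅓)*(-26)) = √(2 - 26/3) = √(-20/3) = 2*I*√15/3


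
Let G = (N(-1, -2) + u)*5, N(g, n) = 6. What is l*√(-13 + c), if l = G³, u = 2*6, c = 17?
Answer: 1458000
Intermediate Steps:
u = 12
G = 90 (G = (6 + 12)*5 = 18*5 = 90)
l = 729000 (l = 90³ = 729000)
l*√(-13 + c) = 729000*√(-13 + 17) = 729000*√4 = 729000*2 = 1458000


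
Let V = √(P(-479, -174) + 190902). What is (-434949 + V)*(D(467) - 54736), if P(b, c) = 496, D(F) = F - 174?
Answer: 23679928407 - 54443*√191398 ≈ 2.3656e+10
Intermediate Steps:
D(F) = -174 + F
V = √191398 (V = √(496 + 190902) = √191398 ≈ 437.49)
(-434949 + V)*(D(467) - 54736) = (-434949 + √191398)*((-174 + 467) - 54736) = (-434949 + √191398)*(293 - 54736) = (-434949 + √191398)*(-54443) = 23679928407 - 54443*√191398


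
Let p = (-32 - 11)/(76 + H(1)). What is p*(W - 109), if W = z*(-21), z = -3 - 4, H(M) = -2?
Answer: -817/37 ≈ -22.081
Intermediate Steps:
z = -7
p = -43/74 (p = (-32 - 11)/(76 - 2) = -43/74 ≈ -0.58108)
W = 147 (W = -7*(-21) = 147)
p*(W - 109) = -43*(147 - 109)/74 = -43/74*38 = -817/37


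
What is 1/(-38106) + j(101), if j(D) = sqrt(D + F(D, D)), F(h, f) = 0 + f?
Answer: -1/38106 + sqrt(202) ≈ 14.213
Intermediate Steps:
F(h, f) = f
j(D) = sqrt(2)*sqrt(D) (j(D) = sqrt(D + D) = sqrt(2*D) = sqrt(2)*sqrt(D))
1/(-38106) + j(101) = 1/(-38106) + sqrt(2)*sqrt(101) = -1/38106 + sqrt(202)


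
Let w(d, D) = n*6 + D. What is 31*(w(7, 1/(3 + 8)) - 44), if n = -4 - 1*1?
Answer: -25203/11 ≈ -2291.2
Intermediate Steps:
n = -5 (n = -4 - 1 = -5)
w(d, D) = -30 + D (w(d, D) = -5*6 + D = -30 + D)
31*(w(7, 1/(3 + 8)) - 44) = 31*((-30 + 1/(3 + 8)) - 44) = 31*((-30 + 1/11) - 44) = 31*(-329/11 - 44) = 31*(-813/11) = -25203/11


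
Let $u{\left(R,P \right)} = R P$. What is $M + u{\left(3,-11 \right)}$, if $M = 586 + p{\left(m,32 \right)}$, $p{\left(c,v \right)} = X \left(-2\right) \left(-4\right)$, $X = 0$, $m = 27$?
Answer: $553$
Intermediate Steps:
$u{\left(R,P \right)} = P R$
$p{\left(c,v \right)} = 0$ ($p{\left(c,v \right)} = 0 \left(-2\right) \left(-4\right) = 0 \left(-4\right) = 0$)
$M = 586$ ($M = 586 + 0 = 586$)
$M + u{\left(3,-11 \right)} = 586 - 33 = 553$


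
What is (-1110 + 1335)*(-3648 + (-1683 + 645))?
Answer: -1054350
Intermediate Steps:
(-1110 + 1335)*(-3648 + (-1683 + 645)) = 225*(-3648 - 1038) = 225*(-4686) = -1054350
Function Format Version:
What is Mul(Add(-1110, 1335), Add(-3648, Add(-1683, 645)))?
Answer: -1054350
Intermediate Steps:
Mul(Add(-1110, 1335), Add(-3648, Add(-1683, 645))) = Mul(225, Add(-3648, -1038)) = Mul(225, -4686) = -1054350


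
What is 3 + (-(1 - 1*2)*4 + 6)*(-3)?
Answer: -27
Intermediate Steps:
3 + (-(1 - 1*2)*4 + 6)*(-3) = 3 + (-(1 - 2)*4 + 6)*(-3) = 3 + (-1*(-1)*4 + 6)*(-3) = 3 + (1*4 + 6)*(-3) = 3 + (4 + 6)*(-3) = 3 + 10*(-3) = 3 - 30 = -27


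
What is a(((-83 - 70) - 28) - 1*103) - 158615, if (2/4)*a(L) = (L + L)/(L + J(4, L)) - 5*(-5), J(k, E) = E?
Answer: -158563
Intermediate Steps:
a(L) = 52 (a(L) = 2*((L + L)/(L + L) - 5*(-5)) = 2*((2*L)/((2*L)) + 25) = 2*((2*L)*(1/(2*L)) + 25) = 2*(1 + 25) = 2*26 = 52)
a(((-83 - 70) - 28) - 1*103) - 158615 = 52 - 158615 = -158563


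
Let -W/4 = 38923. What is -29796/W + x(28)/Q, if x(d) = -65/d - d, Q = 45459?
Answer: 3149476307/16514406132 ≈ 0.19071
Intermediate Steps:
W = -155692 (W = -4*38923 = -155692)
x(d) = -d - 65/d
-29796/W + x(28)/Q = -29796/(-155692) + (-1*28 - 65/28)/45459 = -29796*(-1/155692) + (-28 - 65*1/28)*(1/45459) = 7449/38923 + (-28 - 65/28)*(1/45459) = 7449/38923 - 849/28*1/45459 = 7449/38923 - 283/424284 = 3149476307/16514406132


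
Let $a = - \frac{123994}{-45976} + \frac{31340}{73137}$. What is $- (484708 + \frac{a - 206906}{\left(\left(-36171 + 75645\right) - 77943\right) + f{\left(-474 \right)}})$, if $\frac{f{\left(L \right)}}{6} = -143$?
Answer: $- \frac{32048968061241845723}{66119437271412} \approx -4.8471 \cdot 10^{5}$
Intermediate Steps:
$f{\left(L \right)} = -858$ ($f{\left(L \right)} = 6 \left(-143\right) = -858$)
$a = \frac{5254718509}{1681273356}$ ($a = \left(-123994\right) \left(- \frac{1}{45976}\right) + 31340 \cdot \frac{1}{73137} = \frac{61997}{22988} + \frac{31340}{73137} = \frac{5254718509}{1681273356} \approx 3.1254$)
$- (484708 + \frac{a - 206906}{\left(\left(-36171 + 75645\right) - 77943\right) + f{\left(-474 \right)}}) = - (484708 + \frac{\frac{5254718509}{1681273356} - 206906}{\left(\left(-36171 + 75645\right) - 77943\right) - 858}) = - (484708 - \frac{347860290278027}{1681273356 \left(\left(39474 - 77943\right) - 858\right)}) = - (484708 - \frac{347860290278027}{1681273356 \left(-38469 - 858\right)}) = - (484708 - \frac{347860290278027}{1681273356 \left(-39327\right)}) = - (484708 - - \frac{347860290278027}{66119437271412}) = - (484708 + \frac{347860290278027}{66119437271412}) = \left(-1\right) \frac{32048968061241845723}{66119437271412} = - \frac{32048968061241845723}{66119437271412}$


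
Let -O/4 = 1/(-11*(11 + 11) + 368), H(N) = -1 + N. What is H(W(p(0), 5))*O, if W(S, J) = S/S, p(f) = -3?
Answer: 0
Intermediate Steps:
W(S, J) = 1
O = -2/63 (O = -4/(-11*(11 + 11) + 368) = -4/(-11*22 + 368) = -4/(-242 + 368) = -4/126 = -4*1/126 = -2/63 ≈ -0.031746)
H(W(p(0), 5))*O = (-1 + 1)*(-2/63) = 0*(-2/63) = 0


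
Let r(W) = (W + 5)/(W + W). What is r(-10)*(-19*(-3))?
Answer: 57/4 ≈ 14.250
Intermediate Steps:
r(W) = (5 + W)/(2*W) (r(W) = (5 + W)/((2*W)) = (5 + W)*(1/(2*W)) = (5 + W)/(2*W))
r(-10)*(-19*(-3)) = ((1/2)*(5 - 10)/(-10))*(-19*(-3)) = ((1/2)*(-1/10)*(-5))*57 = (1/4)*57 = 57/4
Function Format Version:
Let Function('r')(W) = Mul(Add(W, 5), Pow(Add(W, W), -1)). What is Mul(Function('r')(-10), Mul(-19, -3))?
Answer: Rational(57, 4) ≈ 14.250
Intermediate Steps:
Function('r')(W) = Mul(Rational(1, 2), Pow(W, -1), Add(5, W)) (Function('r')(W) = Mul(Add(5, W), Pow(Mul(2, W), -1)) = Mul(Add(5, W), Mul(Rational(1, 2), Pow(W, -1))) = Mul(Rational(1, 2), Pow(W, -1), Add(5, W)))
Mul(Function('r')(-10), Mul(-19, -3)) = Mul(Mul(Rational(1, 2), Pow(-10, -1), Add(5, -10)), Mul(-19, -3)) = Mul(Mul(Rational(1, 2), Rational(-1, 10), -5), 57) = Mul(Rational(1, 4), 57) = Rational(57, 4)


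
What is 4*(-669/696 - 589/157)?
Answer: -171659/9106 ≈ -18.851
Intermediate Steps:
4*(-669/696 - 589/157) = 4*(-669*1/696 - 589*1/157) = 4*(-223/232 - 589/157) = 4*(-171659/36424) = -171659/9106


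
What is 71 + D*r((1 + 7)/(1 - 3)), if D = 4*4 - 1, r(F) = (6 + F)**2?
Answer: 131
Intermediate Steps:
D = 15 (D = 16 - 1 = 15)
71 + D*r((1 + 7)/(1 - 3)) = 71 + 15*(6 + (1 + 7)/(1 - 3))**2 = 71 + 15*(6 + 8/(-2))**2 = 71 + 15*(6 + 8*(-1/2))**2 = 71 + 15*(6 - 4)**2 = 71 + 15*2**2 = 71 + 15*4 = 71 + 60 = 131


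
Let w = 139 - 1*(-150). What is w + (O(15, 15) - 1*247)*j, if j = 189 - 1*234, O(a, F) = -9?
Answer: 11809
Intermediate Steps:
w = 289 (w = 139 + 150 = 289)
j = -45 (j = 189 - 234 = -45)
w + (O(15, 15) - 1*247)*j = 289 + (-9 - 1*247)*(-45) = 289 + (-9 - 247)*(-45) = 289 - 256*(-45) = 289 + 11520 = 11809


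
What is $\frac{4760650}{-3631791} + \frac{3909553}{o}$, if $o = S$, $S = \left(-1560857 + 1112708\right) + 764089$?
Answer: $\frac{12694599638423}{1147428048540} \approx 11.064$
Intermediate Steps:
$S = 315940$ ($S = -448149 + 764089 = 315940$)
$o = 315940$
$\frac{4760650}{-3631791} + \frac{3909553}{o} = \frac{4760650}{-3631791} + \frac{3909553}{315940} = 4760650 \left(- \frac{1}{3631791}\right) + 3909553 \cdot \frac{1}{315940} = - \frac{4760650}{3631791} + \frac{3909553}{315940} = \frac{12694599638423}{1147428048540}$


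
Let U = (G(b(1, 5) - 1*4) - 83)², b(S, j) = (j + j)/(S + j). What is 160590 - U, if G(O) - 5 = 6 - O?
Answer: 1401629/9 ≈ 1.5574e+5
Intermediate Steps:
b(S, j) = 2*j/(S + j) (b(S, j) = (2*j)/(S + j) = 2*j/(S + j))
G(O) = 11 - O (G(O) = 5 + (6 - O) = 11 - O)
U = 43681/9 (U = ((11 - (2*5/(1 + 5) - 1*4)) - 83)² = ((11 - (2*5/6 - 4)) - 83)² = ((11 - (2*5*(⅙) - 4)) - 83)² = ((11 - (5/3 - 4)) - 83)² = ((11 - 1*(-7/3)) - 83)² = ((11 + 7/3) - 83)² = (40/3 - 83)² = (-209/3)² = 43681/9 ≈ 4853.4)
160590 - U = 160590 - 1*43681/9 = 160590 - 43681/9 = 1401629/9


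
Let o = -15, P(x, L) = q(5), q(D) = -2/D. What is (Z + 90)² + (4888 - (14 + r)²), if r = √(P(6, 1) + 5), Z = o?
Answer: 51562/5 - 28*√115/5 ≈ 10252.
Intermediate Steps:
P(x, L) = -⅖ (P(x, L) = -2/5 = -2*⅕ = -⅖)
Z = -15
r = √115/5 (r = √(-⅖ + 5) = √(23/5) = √115/5 ≈ 2.1448)
(Z + 90)² + (4888 - (14 + r)²) = (-15 + 90)² + (4888 - (14 + √115/5)²) = 75² + (4888 - (14 + √115/5)²) = 5625 + (4888 - (14 + √115/5)²) = 10513 - (14 + √115/5)²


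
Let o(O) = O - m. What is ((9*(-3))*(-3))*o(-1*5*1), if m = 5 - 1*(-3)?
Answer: -1053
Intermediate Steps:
m = 8 (m = 5 + 3 = 8)
o(O) = -8 + O (o(O) = O - 1*8 = O - 8 = -8 + O)
((9*(-3))*(-3))*o(-1*5*1) = ((9*(-3))*(-3))*(-8 - 1*5*1) = (-27*(-3))*(-8 - 5*1) = 81*(-8 - 5) = 81*(-13) = -1053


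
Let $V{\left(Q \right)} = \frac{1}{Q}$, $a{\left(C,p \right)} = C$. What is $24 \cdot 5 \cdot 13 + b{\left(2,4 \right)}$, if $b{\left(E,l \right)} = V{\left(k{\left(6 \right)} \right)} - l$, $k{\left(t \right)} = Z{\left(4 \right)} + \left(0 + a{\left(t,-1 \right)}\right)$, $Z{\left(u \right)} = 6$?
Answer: $\frac{18673}{12} \approx 1556.1$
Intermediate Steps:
$k{\left(t \right)} = 6 + t$ ($k{\left(t \right)} = 6 + \left(0 + t\right) = 6 + t$)
$b{\left(E,l \right)} = \frac{1}{12} - l$ ($b{\left(E,l \right)} = \frac{1}{6 + 6} - l = \frac{1}{12} - l$)
$24 \cdot 5 \cdot 13 + b{\left(2,4 \right)} = 24 \cdot 5 \cdot 13 + \left(\frac{1}{12} - 4\right) = 24 \cdot 65 + \left(\frac{1}{12} - 4\right) = 1560 - \frac{47}{12} = \frac{18673}{12}$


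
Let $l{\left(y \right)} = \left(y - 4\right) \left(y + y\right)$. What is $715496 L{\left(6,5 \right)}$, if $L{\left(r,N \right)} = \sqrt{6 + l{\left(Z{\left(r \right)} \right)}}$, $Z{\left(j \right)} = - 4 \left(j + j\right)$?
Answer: $5008472 \sqrt{102} \approx 5.0583 \cdot 10^{7}$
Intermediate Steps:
$Z{\left(j \right)} = - 8 j$ ($Z{\left(j \right)} = - 4 \cdot 2 j = - 8 j$)
$l{\left(y \right)} = 2 y \left(-4 + y\right)$ ($l{\left(y \right)} = \left(-4 + y\right) 2 y = 2 y \left(-4 + y\right)$)
$L{\left(r,N \right)} = \sqrt{6 - 16 r \left(-4 - 8 r\right)}$ ($L{\left(r,N \right)} = \sqrt{6 + 2 \left(- 8 r\right) \left(-4 - 8 r\right)} = \sqrt{6 - 16 r \left(-4 - 8 r\right)}$)
$715496 L{\left(6,5 \right)} = 715496 \sqrt{2} \sqrt{3 + 32 \cdot 6 \left(1 + 2 \cdot 6\right)} = 715496 \sqrt{2} \sqrt{3 + 32 \cdot 6 \left(1 + 12\right)} = 715496 \sqrt{2} \sqrt{3 + 32 \cdot 6 \cdot 13} = 715496 \sqrt{2} \sqrt{3 + 2496} = 715496 \sqrt{2} \sqrt{2499} = 715496 \sqrt{2} \cdot 7 \sqrt{51} = 715496 \cdot 7 \sqrt{102} = 5008472 \sqrt{102}$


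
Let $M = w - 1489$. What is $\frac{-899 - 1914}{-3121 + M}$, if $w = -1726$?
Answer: $\frac{2813}{6336} \approx 0.44397$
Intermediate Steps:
$M = -3215$ ($M = -1726 - 1489 = -3215$)
$\frac{-899 - 1914}{-3121 + M} = \frac{-899 - 1914}{-3121 - 3215} = - \frac{2813}{-6336} = \left(-2813\right) \left(- \frac{1}{6336}\right) = \frac{2813}{6336}$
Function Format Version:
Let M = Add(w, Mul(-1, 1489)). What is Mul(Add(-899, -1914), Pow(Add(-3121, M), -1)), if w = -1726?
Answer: Rational(2813, 6336) ≈ 0.44397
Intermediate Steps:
M = -3215 (M = Add(-1726, Mul(-1, 1489)) = Add(-1726, -1489) = -3215)
Mul(Add(-899, -1914), Pow(Add(-3121, M), -1)) = Mul(Add(-899, -1914), Pow(Add(-3121, -3215), -1)) = Mul(-2813, Pow(-6336, -1)) = Mul(-2813, Rational(-1, 6336)) = Rational(2813, 6336)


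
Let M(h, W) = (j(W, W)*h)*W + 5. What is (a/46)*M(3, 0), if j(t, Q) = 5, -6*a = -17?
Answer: 85/276 ≈ 0.30797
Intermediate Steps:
a = 17/6 (a = -⅙*(-17) = 17/6 ≈ 2.8333)
M(h, W) = 5 + 5*W*h (M(h, W) = (5*h)*W + 5 = 5*W*h + 5 = 5 + 5*W*h)
(a/46)*M(3, 0) = ((17/6)/46)*(5 + 5*0*3) = ((17/6)*(1/46))*(5 + 0) = (17/276)*5 = 85/276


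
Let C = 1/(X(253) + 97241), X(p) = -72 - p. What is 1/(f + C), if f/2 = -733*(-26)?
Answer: 96916/3694050257 ≈ 2.6236e-5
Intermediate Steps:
f = 38116 (f = 2*(-733*(-26)) = 2*19058 = 38116)
C = 1/96916 (C = 1/((-72 - 1*253) + 97241) = 1/((-72 - 253) + 97241) = 1/(-325 + 97241) = 1/96916 ≈ 1.0318e-5)
1/(f + C) = 1/(38116 + 1/96916) = 1/(3694050257/96916) = 96916/3694050257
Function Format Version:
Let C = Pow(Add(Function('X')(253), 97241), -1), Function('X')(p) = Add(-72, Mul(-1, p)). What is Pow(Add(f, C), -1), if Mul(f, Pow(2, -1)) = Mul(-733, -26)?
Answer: Rational(96916, 3694050257) ≈ 2.6236e-5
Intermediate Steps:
f = 38116 (f = Mul(2, Mul(-733, -26)) = Mul(2, 19058) = 38116)
C = Rational(1, 96916) (C = Pow(Add(Add(-72, Mul(-1, 253)), 97241), -1) = Pow(Add(Add(-72, -253), 97241), -1) = Pow(Add(-325, 97241), -1) = Pow(96916, -1) = Rational(1, 96916) ≈ 1.0318e-5)
Pow(Add(f, C), -1) = Pow(Add(38116, Rational(1, 96916)), -1) = Pow(Rational(3694050257, 96916), -1) = Rational(96916, 3694050257)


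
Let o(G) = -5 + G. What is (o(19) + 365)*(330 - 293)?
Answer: 14023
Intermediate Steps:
(o(19) + 365)*(330 - 293) = ((-5 + 19) + 365)*(330 - 293) = (14 + 365)*37 = 379*37 = 14023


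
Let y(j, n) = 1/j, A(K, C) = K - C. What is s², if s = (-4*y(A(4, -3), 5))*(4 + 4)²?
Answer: 65536/49 ≈ 1337.5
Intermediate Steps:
s = -256/7 (s = (-4/(4 - 1*(-3)))*(4 + 4)² = -4/(4 + 3)*8² = -4/7*64 = -256/7 ≈ -36.571)
s² = (-256/7)² = 65536/49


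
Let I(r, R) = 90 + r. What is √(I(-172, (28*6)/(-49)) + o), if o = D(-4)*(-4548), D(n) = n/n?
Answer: I*√4630 ≈ 68.044*I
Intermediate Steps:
D(n) = 1
o = -4548 (o = 1*(-4548) = -4548)
√(I(-172, (28*6)/(-49)) + o) = √((90 - 172) - 4548) = √(-82 - 4548) = √(-4630) = I*√4630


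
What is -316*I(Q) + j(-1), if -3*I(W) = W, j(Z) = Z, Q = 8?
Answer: 2525/3 ≈ 841.67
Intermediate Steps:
I(W) = -W/3
-316*I(Q) + j(-1) = -(-316)*8/3 - 1 = -316*(-8/3) - 1 = 2528/3 - 1 = 2525/3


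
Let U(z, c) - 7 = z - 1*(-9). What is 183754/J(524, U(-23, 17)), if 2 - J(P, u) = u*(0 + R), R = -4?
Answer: -91877/13 ≈ -7067.5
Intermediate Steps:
U(z, c) = 16 + z (U(z, c) = 7 + (z - 1*(-9)) = 7 + (z + 9) = 7 + (9 + z) = 16 + z)
J(P, u) = 2 + 4*u (J(P, u) = 2 - u*(0 - 4) = 2 - u*(-4) = 2 - (-4)*u = 2 + 4*u)
183754/J(524, U(-23, 17)) = 183754/(2 + 4*(16 - 23)) = 183754/(2 + 4*(-7)) = 183754/(2 - 28) = 183754/(-26) = 183754*(-1/26) = -91877/13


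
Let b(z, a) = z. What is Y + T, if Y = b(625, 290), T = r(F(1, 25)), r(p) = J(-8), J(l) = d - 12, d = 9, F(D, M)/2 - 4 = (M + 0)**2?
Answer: 622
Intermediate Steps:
F(D, M) = 8 + 2*M**2 (F(D, M) = 8 + 2*(M + 0)**2 = 8 + 2*M**2)
J(l) = -3 (J(l) = 9 - 12 = -3)
r(p) = -3
T = -3
Y = 625
Y + T = 625 - 3 = 622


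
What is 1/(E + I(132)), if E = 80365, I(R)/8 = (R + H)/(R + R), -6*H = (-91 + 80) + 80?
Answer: 66/5304331 ≈ 1.2443e-5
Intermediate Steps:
H = -23/2 (H = -((-91 + 80) + 80)/6 = -(-11 + 80)/6 = -⅙*69 = -23/2 ≈ -11.500)
I(R) = 4*(-23/2 + R)/R (I(R) = 8*((R - 23/2)/(R + R)) = 8*((-23/2 + R)/((2*R))) = 8*((-23/2 + R)*(1/(2*R))) = 8*((-23/2 + R)/(2*R)) = 4*(-23/2 + R)/R)
1/(E + I(132)) = 1/(80365 + (4 - 46/132)) = 1/(80365 + (4 - 46*1/132)) = 1/(80365 + (4 - 23/66)) = 1/(80365 + 241/66) = 1/(5304331/66) = 66/5304331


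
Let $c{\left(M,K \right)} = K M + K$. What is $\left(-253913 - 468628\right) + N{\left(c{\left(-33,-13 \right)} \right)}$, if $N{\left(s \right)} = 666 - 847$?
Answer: $-722722$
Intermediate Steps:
$c{\left(M,K \right)} = K + K M$
$N{\left(s \right)} = -181$ ($N{\left(s \right)} = 666 - 847 = -181$)
$\left(-253913 - 468628\right) + N{\left(c{\left(-33,-13 \right)} \right)} = \left(-253913 - 468628\right) - 181 = -722541 - 181 = -722722$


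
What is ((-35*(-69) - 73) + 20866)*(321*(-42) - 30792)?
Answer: -1027510992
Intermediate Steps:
((-35*(-69) - 73) + 20866)*(321*(-42) - 30792) = ((2415 - 73) + 20866)*(-13482 - 30792) = (2342 + 20866)*(-44274) = 23208*(-44274) = -1027510992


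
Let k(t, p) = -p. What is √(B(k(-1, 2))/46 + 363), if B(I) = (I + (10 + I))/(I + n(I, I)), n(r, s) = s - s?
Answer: 3*√85330/46 ≈ 19.051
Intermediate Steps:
n(r, s) = 0
B(I) = (10 + 2*I)/I (B(I) = (I + (10 + I))/(I + 0) = (10 + 2*I)/I)
√(B(k(-1, 2))/46 + 363) = √((2 + 10/((-1*2)))/46 + 363) = √((2 + 10/(-2))*(1/46) + 363) = √((2 + 10*(-½))*(1/46) + 363) = √((2 - 5)*(1/46) + 363) = √(-3*1/46 + 363) = √(-3/46 + 363) = √(16695/46) = 3*√85330/46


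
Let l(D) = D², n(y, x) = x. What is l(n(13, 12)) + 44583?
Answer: 44727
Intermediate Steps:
l(n(13, 12)) + 44583 = 12² + 44583 = 144 + 44583 = 44727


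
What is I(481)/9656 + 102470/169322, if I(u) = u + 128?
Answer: 546283709/817486616 ≈ 0.66825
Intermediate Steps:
I(u) = 128 + u
I(481)/9656 + 102470/169322 = (128 + 481)/9656 + 102470/169322 = 609*(1/9656) + 102470*(1/169322) = 609/9656 + 51235/84661 = 546283709/817486616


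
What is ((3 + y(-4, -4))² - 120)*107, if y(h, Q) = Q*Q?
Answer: 25787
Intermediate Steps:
y(h, Q) = Q²
((3 + y(-4, -4))² - 120)*107 = ((3 + (-4)²)² - 120)*107 = ((3 + 16)² - 120)*107 = (19² - 120)*107 = (361 - 120)*107 = 241*107 = 25787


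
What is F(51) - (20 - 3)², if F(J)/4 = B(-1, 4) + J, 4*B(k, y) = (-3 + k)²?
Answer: -69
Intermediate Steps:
B(k, y) = (-3 + k)²/4
F(J) = 16 + 4*J (F(J) = 4*((-3 - 1)²/4 + J) = 4*((¼)*(-4)² + J) = 4*((¼)*16 + J) = 4*(4 + J) = 16 + 4*J)
F(51) - (20 - 3)² = (16 + 4*51) - (20 - 3)² = (16 + 204) - 1*17² = 220 - 1*289 = 220 - 289 = -69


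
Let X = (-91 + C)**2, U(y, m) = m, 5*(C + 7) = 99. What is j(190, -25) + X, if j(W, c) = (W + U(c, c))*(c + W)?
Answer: 833506/25 ≈ 33340.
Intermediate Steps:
C = 64/5 (C = -7 + (1/5)*99 = -7 + 99/5 = 64/5 ≈ 12.800)
j(W, c) = (W + c)**2 (j(W, c) = (W + c)*(c + W) = (W + c)*(W + c) = (W + c)**2)
X = 152881/25 (X = (-91 + 64/5)**2 = (-391/5)**2 = 152881/25 ≈ 6115.2)
j(190, -25) + X = (190**2 + (-25)**2 + 2*190*(-25)) + 152881/25 = (36100 + 625 - 9500) + 152881/25 = 27225 + 152881/25 = 833506/25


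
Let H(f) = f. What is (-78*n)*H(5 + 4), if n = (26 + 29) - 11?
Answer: -30888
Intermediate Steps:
n = 44 (n = 55 - 11 = 44)
(-78*n)*H(5 + 4) = (-78*44)*(5 + 4) = -3432*9 = -30888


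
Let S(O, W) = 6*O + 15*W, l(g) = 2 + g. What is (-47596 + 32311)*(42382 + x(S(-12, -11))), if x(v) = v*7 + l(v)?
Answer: -618859080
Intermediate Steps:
x(v) = 2 + 8*v (x(v) = v*7 + (2 + v) = 7*v + (2 + v) = 2 + 8*v)
(-47596 + 32311)*(42382 + x(S(-12, -11))) = (-47596 + 32311)*(42382 + (2 + 8*(6*(-12) + 15*(-11)))) = -15285*(42382 + (2 + 8*(-72 - 165))) = -15285*(42382 + (2 + 8*(-237))) = -15285*(42382 + (2 - 1896)) = -15285*(42382 - 1894) = -15285*40488 = -618859080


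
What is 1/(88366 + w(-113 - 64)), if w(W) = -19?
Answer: 1/88347 ≈ 1.1319e-5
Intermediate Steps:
1/(88366 + w(-113 - 64)) = 1/(88366 - 19) = 1/88347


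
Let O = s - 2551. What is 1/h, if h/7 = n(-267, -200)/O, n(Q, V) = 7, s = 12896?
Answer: 10345/49 ≈ 211.12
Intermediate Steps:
O = 10345 (O = 12896 - 2551 = 10345)
h = 49/10345 (h = 7*(7/10345) = 49/10345 ≈ 0.0047366)
1/h = 1/(49/10345) = 10345/49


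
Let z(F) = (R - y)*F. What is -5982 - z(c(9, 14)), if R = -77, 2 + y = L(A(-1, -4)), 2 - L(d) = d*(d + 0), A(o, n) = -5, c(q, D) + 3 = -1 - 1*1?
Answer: -6242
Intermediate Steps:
c(q, D) = -5 (c(q, D) = -3 + (-1 - 1*1) = -3 + (-1 - 1) = -3 - 2 = -5)
L(d) = 2 - d² (L(d) = 2 - d*(d + 0) = 2 - d*d = 2 - d²)
y = -25 (y = -2 + (2 - 1*(-5)²) = -2 + (2 - 1*25) = -2 + (2 - 25) = -2 - 23 = -25)
z(F) = -52*F (z(F) = (-77 - 1*(-25))*F = (-77 + 25)*F = -52*F)
-5982 - z(c(9, 14)) = -5982 - (-52)*(-5) = -5982 - 1*260 = -5982 - 260 = -6242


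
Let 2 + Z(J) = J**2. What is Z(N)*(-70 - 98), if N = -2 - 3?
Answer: -3864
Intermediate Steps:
N = -5
Z(J) = -2 + J**2
Z(N)*(-70 - 98) = (-2 + (-5)**2)*(-70 - 98) = (-2 + 25)*(-168) = 23*(-168) = -3864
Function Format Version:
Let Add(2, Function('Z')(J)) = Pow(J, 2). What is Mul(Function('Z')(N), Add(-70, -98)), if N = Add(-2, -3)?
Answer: -3864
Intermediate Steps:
N = -5
Function('Z')(J) = Add(-2, Pow(J, 2))
Mul(Function('Z')(N), Add(-70, -98)) = Mul(Add(-2, Pow(-5, 2)), Add(-70, -98)) = Mul(Add(-2, 25), -168) = Mul(23, -168) = -3864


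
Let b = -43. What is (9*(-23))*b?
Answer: 8901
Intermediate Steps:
(9*(-23))*b = (9*(-23))*(-43) = -207*(-43) = 8901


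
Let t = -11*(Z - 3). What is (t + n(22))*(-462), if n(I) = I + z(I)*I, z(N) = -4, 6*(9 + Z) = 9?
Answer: -22869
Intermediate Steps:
Z = -15/2 (Z = -9 + (1/6)*9 = -9 + 3/2 = -15/2 ≈ -7.5000)
n(I) = -3*I (n(I) = I - 4*I = -3*I)
t = 231/2 (t = -11*(-15/2 - 3) = -11*(-21/2) = 231/2 ≈ 115.50)
(t + n(22))*(-462) = (231/2 - 3*22)*(-462) = (231/2 - 66)*(-462) = (99/2)*(-462) = -22869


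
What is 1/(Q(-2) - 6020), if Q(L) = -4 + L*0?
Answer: -1/6024 ≈ -0.00016600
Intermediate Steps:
Q(L) = -4 (Q(L) = -4 + 0 = -4)
1/(Q(-2) - 6020) = 1/(-4 - 6020) = 1/(-6024) = -1/6024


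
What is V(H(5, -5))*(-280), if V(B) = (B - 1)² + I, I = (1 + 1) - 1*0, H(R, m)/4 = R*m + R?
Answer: -1837640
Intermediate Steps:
H(R, m) = 4*R + 4*R*m (H(R, m) = 4*(R*m + R) = 4*(R + R*m) = 4*R + 4*R*m)
I = 2 (I = 2 + 0 = 2)
V(B) = 2 + (-1 + B)² (V(B) = (B - 1)² + 2 = (-1 + B)² + 2 = 2 + (-1 + B)²)
V(H(5, -5))*(-280) = (2 + (-1 + 4*5*(1 - 5))²)*(-280) = (2 + (-1 + 4*5*(-4))²)*(-280) = (2 + (-1 - 80)²)*(-280) = (2 + (-81)²)*(-280) = (2 + 6561)*(-280) = 6563*(-280) = -1837640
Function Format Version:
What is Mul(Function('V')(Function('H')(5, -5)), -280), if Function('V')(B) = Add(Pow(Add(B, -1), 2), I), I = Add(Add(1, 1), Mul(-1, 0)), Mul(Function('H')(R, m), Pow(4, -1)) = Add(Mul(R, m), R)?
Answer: -1837640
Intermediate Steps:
Function('H')(R, m) = Add(Mul(4, R), Mul(4, R, m)) (Function('H')(R, m) = Mul(4, Add(Mul(R, m), R)) = Mul(4, Add(R, Mul(R, m))) = Add(Mul(4, R), Mul(4, R, m)))
I = 2 (I = Add(2, 0) = 2)
Function('V')(B) = Add(2, Pow(Add(-1, B), 2)) (Function('V')(B) = Add(Pow(Add(B, -1), 2), 2) = Add(Pow(Add(-1, B), 2), 2) = Add(2, Pow(Add(-1, B), 2)))
Mul(Function('V')(Function('H')(5, -5)), -280) = Mul(Add(2, Pow(Add(-1, Mul(4, 5, Add(1, -5))), 2)), -280) = Mul(Add(2, Pow(Add(-1, Mul(4, 5, -4)), 2)), -280) = Mul(Add(2, Pow(Add(-1, -80), 2)), -280) = Mul(Add(2, Pow(-81, 2)), -280) = Mul(Add(2, 6561), -280) = Mul(6563, -280) = -1837640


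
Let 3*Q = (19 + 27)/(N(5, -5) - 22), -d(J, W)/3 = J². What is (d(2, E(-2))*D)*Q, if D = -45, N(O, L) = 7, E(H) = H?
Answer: -552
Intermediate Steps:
d(J, W) = -3*J²
Q = -46/45 (Q = ((19 + 27)/(7 - 22))/3 = (46/(-15))/3 = (46*(-1/15))/3 = (⅓)*(-46/15) = -46/45 ≈ -1.0222)
(d(2, E(-2))*D)*Q = (-3*2²*(-45))*(-46/45) = (-3*4*(-45))*(-46/45) = -12*(-45)*(-46/45) = 540*(-46/45) = -552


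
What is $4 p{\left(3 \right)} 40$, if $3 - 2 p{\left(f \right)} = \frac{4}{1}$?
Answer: $-80$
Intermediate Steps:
$p{\left(f \right)} = - \frac{1}{2}$ ($p{\left(f \right)} = \frac{3}{2} - \frac{4 \cdot 1^{-1}}{2} = \frac{3}{2} - \frac{4 \cdot 1}{2} = \frac{3}{2} - 2 = - \frac{1}{2}$)
$4 p{\left(3 \right)} 40 = 4 \left(- \frac{1}{2}\right) 40 = \left(-2\right) 40 = -80$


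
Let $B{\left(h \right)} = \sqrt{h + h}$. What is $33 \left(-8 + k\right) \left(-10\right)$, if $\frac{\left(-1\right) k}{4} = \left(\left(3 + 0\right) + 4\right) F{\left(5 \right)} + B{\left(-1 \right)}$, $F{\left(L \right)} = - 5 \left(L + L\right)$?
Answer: $-459360 + 1320 i \sqrt{2} \approx -4.5936 \cdot 10^{5} + 1866.8 i$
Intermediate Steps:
$B{\left(h \right)} = \sqrt{2} \sqrt{h}$ ($B{\left(h \right)} = \sqrt{2 h} = \sqrt{2} \sqrt{h}$)
$F{\left(L \right)} = - 10 L$ ($F{\left(L \right)} = - 5 \cdot 2 L = - 10 L$)
$k = 1400 - 4 i \sqrt{2}$ ($k = - 4 \left(\left(\left(3 + 0\right) + 4\right) \left(\left(-10\right) 5\right) + \sqrt{2} \sqrt{-1}\right) = - 4 \left(\left(3 + 4\right) \left(-50\right) + \sqrt{2} i\right) = - 4 \left(7 \left(-50\right) + i \sqrt{2}\right) = - 4 \left(-350 + i \sqrt{2}\right) = 1400 - 4 i \sqrt{2} \approx 1400.0 - 5.6569 i$)
$33 \left(-8 + k\right) \left(-10\right) = 33 \left(-8 + \left(1400 - 4 i \sqrt{2}\right)\right) \left(-10\right) = 33 \left(1392 - 4 i \sqrt{2}\right) \left(-10\right) = 33 \left(-13920 + 40 i \sqrt{2}\right) = -459360 + 1320 i \sqrt{2}$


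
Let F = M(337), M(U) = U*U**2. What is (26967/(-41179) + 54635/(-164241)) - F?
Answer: -36978479558379197/966182877 ≈ -3.8273e+7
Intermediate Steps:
M(U) = U**3
F = 38272753 (F = 337**3 = 38272753)
(26967/(-41179) + 54635/(-164241)) - F = (26967/(-41179) + 54635/(-164241)) - 1*38272753 = (26967*(-1/41179) + 54635*(-1/164241)) - 38272753 = (-26967/41179 - 7805/23463) - 38272753 = -954128816/966182877 - 38272753 = -36978479558379197/966182877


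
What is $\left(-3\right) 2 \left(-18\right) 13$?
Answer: $1404$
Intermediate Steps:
$\left(-3\right) 2 \left(-18\right) 13 = \left(-6\right) \left(-18\right) 13 = 108 \cdot 13 = 1404$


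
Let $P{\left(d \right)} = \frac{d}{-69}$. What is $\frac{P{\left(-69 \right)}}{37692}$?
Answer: $\frac{1}{37692} \approx 2.6531 \cdot 10^{-5}$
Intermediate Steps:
$P{\left(d \right)} = - \frac{d}{69}$ ($P{\left(d \right)} = d \left(- \frac{1}{69}\right) = - \frac{d}{69}$)
$\frac{P{\left(-69 \right)}}{37692} = \frac{\left(- \frac{1}{69}\right) \left(-69\right)}{37692} = 1 \cdot \frac{1}{37692} = \frac{1}{37692}$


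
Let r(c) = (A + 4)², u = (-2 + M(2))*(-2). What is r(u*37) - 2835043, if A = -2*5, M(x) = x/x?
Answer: -2835007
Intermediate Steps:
M(x) = 1
A = -10
u = 2 (u = (-2 + 1)*(-2) = -1*(-2) = 2)
r(c) = 36 (r(c) = (-10 + 4)² = (-6)² = 36)
r(u*37) - 2835043 = 36 - 2835043 = -2835007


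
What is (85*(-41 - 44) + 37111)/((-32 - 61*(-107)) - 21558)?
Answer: -9962/5021 ≈ -1.9841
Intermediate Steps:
(85*(-41 - 44) + 37111)/((-32 - 61*(-107)) - 21558) = (85*(-85) + 37111)/((-32 + 6527) - 21558) = (-7225 + 37111)/(6495 - 21558) = 29886/(-15063) = 29886*(-1/15063) = -9962/5021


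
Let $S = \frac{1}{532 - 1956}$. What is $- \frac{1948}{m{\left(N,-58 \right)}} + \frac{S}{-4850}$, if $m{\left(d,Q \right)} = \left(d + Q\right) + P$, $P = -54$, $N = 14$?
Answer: $\frac{6726833649}{338413600} \approx 19.878$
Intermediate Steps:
$m{\left(d,Q \right)} = -54 + Q + d$ ($m{\left(d,Q \right)} = \left(d + Q\right) - 54 = \left(Q + d\right) - 54 = -54 + Q + d$)
$S = - \frac{1}{1424}$ ($S = \frac{1}{-1424} = - \frac{1}{1424} \approx -0.00070225$)
$- \frac{1948}{m{\left(N,-58 \right)}} + \frac{S}{-4850} = - \frac{1948}{-54 - 58 + 14} - \frac{1}{1424 \left(-4850\right)} = - \frac{1948}{-98} - - \frac{1}{6906400} = \left(-1948\right) \left(- \frac{1}{98}\right) + \frac{1}{6906400} = \frac{974}{49} + \frac{1}{6906400} = \frac{6726833649}{338413600}$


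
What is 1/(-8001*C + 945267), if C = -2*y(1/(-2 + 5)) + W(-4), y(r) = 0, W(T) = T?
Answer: 1/977271 ≈ 1.0233e-6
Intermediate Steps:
C = -4 (C = -2*0 - 4 = 0 - 4 = -4)
1/(-8001*C + 945267) = 1/(-8001*(-4) + 945267) = 1/(32004 + 945267) = 1/977271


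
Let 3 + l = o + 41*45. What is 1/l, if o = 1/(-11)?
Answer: 11/20261 ≈ 0.00054291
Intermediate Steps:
o = -1/11 ≈ -0.090909
l = 20261/11 (l = -3 + (-1/11 + 41*45) = -3 + (-1/11 + 1845) = -3 + 20294/11 = 20261/11 ≈ 1841.9)
1/l = 1/(20261/11) = 11/20261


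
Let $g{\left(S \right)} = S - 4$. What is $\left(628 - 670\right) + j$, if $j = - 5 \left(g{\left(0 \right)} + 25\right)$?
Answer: $-147$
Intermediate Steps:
$g{\left(S \right)} = -4 + S$
$j = -105$ ($j = - 5 \left(\left(-4 + 0\right) + 25\right) = - 5 \left(-4 + 25\right) = \left(-5\right) 21 = -105$)
$\left(628 - 670\right) + j = \left(628 - 670\right) - 105 = -42 - 105 = -147$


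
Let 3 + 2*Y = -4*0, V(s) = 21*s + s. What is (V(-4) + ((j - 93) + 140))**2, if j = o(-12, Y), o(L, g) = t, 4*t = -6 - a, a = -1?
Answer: 28561/16 ≈ 1785.1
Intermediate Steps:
V(s) = 22*s
Y = -3/2 (Y = -3/2 + (-4*0)/2 = -3/2 + (1/2)*0 = -3/2 + 0 = -3/2 ≈ -1.5000)
t = -5/4 (t = (-6 - 1*(-1))/4 = (-6 + 1)/4 = (1/4)*(-5) = -5/4 ≈ -1.2500)
o(L, g) = -5/4
j = -5/4 ≈ -1.2500
(V(-4) + ((j - 93) + 140))**2 = (22*(-4) + ((-5/4 - 93) + 140))**2 = (-88 + (-377/4 + 140))**2 = (-88 + 183/4)**2 = (-169/4)**2 = 28561/16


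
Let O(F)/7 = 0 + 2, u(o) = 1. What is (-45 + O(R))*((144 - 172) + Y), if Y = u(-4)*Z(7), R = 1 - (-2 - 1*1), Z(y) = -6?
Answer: 1054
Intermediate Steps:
R = 4 (R = 1 - (-2 - 1) = 1 - 1*(-3) = 1 + 3 = 4)
O(F) = 14 (O(F) = 7*(0 + 2) = 7*2 = 14)
Y = -6 (Y = 1*(-6) = -6)
(-45 + O(R))*((144 - 172) + Y) = (-45 + 14)*((144 - 172) - 6) = -31*(-28 - 6) = -31*(-34) = 1054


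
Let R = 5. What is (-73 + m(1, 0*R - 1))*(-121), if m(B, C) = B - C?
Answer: 8591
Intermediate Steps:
(-73 + m(1, 0*R - 1))*(-121) = (-73 + (1 - (0*5 - 1)))*(-121) = (-73 + (1 - (0 - 1)))*(-121) = (-73 + (1 - 1*(-1)))*(-121) = (-73 + (1 + 1))*(-121) = (-73 + 2)*(-121) = -71*(-121) = 8591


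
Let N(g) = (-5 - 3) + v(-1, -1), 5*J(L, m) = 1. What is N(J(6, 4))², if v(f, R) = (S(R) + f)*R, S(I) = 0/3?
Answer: 49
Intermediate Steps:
S(I) = 0 (S(I) = 0*(⅓) = 0)
v(f, R) = R*f (v(f, R) = (0 + f)*R = f*R = R*f)
J(L, m) = ⅕ (J(L, m) = (⅕)*1 = ⅕)
N(g) = -7 (N(g) = (-5 - 3) - 1*(-1) = -8 + 1 = -7)
N(J(6, 4))² = (-7)² = 49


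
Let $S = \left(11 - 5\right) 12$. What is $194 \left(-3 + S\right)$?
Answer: $13386$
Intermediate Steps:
$S = 72$ ($S = 6 \cdot 12 = 72$)
$194 \left(-3 + S\right) = 194 \left(-3 + 72\right) = 194 \cdot 69 = 13386$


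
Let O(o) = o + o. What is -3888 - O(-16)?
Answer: -3856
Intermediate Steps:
O(o) = 2*o
-3888 - O(-16) = -3888 - 2*(-16) = -3888 - 1*(-32) = -3888 + 32 = -3856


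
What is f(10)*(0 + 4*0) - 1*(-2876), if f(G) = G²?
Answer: 2876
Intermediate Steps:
f(10)*(0 + 4*0) - 1*(-2876) = 10²*(0 + 4*0) - 1*(-2876) = 100*(0 + 0) + 2876 = 100*0 + 2876 = 0 + 2876 = 2876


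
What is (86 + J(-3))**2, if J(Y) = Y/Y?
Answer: 7569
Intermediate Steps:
J(Y) = 1
(86 + J(-3))**2 = (86 + 1)**2 = 87**2 = 7569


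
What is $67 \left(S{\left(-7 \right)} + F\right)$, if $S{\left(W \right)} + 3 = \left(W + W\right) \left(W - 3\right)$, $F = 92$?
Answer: $15343$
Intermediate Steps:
$S{\left(W \right)} = -3 + 2 W \left(-3 + W\right)$ ($S{\left(W \right)} = -3 + \left(W + W\right) \left(W - 3\right) = -3 + 2 W \left(-3 + W\right)$)
$67 \left(S{\left(-7 \right)} + F\right) = 67 \left(\left(-3 - -42 + 2 \left(-7\right)^{2}\right) + 92\right) = 67 \left(\left(-3 + 42 + 2 \cdot 49\right) + 92\right) = 67 \left(\left(-3 + 42 + 98\right) + 92\right) = 67 \left(137 + 92\right) = 67 \cdot 229 = 15343$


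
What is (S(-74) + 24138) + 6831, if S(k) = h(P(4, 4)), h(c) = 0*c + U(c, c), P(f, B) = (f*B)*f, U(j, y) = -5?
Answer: 30964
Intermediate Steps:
P(f, B) = B*f² (P(f, B) = (B*f)*f = B*f²)
h(c) = -5 (h(c) = 0*c - 5 = 0 - 5 = -5)
S(k) = -5
(S(-74) + 24138) + 6831 = (-5 + 24138) + 6831 = 24133 + 6831 = 30964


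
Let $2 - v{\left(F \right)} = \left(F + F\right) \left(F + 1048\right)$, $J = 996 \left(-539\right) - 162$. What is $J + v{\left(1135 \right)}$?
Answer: $-5492414$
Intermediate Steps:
$J = -537006$ ($J = -536844 - 162 = -537006$)
$v{\left(F \right)} = 2 - 2 F \left(1048 + F\right)$ ($v{\left(F \right)} = 2 - \left(F + F\right) \left(F + 1048\right) = 2 - 2 F \left(1048 + F\right)$)
$J + v{\left(1135 \right)} = -537006 - \left(2378958 + 2576450\right) = -537006 - 4955408 = -5492414$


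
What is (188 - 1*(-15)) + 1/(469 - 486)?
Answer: 3450/17 ≈ 202.94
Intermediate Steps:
(188 - 1*(-15)) + 1/(469 - 486) = (188 + 15) + 1/(-17) = 203 - 1/17 = 3450/17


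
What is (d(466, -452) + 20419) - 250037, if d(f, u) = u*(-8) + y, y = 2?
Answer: -226000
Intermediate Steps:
d(f, u) = 2 - 8*u (d(f, u) = u*(-8) + 2 = -8*u + 2 = 2 - 8*u)
(d(466, -452) + 20419) - 250037 = ((2 - 8*(-452)) + 20419) - 250037 = ((2 + 3616) + 20419) - 250037 = (3618 + 20419) - 250037 = 24037 - 250037 = -226000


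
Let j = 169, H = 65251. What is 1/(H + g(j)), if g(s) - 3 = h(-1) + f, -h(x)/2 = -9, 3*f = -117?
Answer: 1/65233 ≈ 1.5330e-5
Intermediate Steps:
f = -39 (f = (⅓)*(-117) = -39)
h(x) = 18 (h(x) = -2*(-9) = 18)
g(s) = -18 (g(s) = 3 + (18 - 39) = 3 - 21 = -18)
1/(H + g(j)) = 1/(65251 - 18) = 1/65233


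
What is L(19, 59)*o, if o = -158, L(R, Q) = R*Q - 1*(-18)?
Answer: -179962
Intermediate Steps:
L(R, Q) = 18 + Q*R (L(R, Q) = Q*R + 18 = 18 + Q*R)
L(19, 59)*o = (18 + 59*19)*(-158) = (18 + 1121)*(-158) = 1139*(-158) = -179962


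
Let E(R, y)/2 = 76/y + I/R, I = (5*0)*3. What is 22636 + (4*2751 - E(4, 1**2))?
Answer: 33488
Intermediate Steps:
I = 0 (I = 0*3 = 0)
E(R, y) = 152/y (E(R, y) = 2*(76/y + 0/R) = 2*(76/y + 0) = 2*(76/y) = 152/y)
22636 + (4*2751 - E(4, 1**2)) = 22636 + (4*2751 - 152/(1**2)) = 22636 + (11004 - 152/1) = 22636 + (11004 - 152) = 22636 + 10852 = 33488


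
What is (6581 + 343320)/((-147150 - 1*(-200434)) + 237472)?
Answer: 349901/290756 ≈ 1.2034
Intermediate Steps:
(6581 + 343320)/((-147150 - 1*(-200434)) + 237472) = 349901/((-147150 + 200434) + 237472) = 349901/(53284 + 237472) = 349901/290756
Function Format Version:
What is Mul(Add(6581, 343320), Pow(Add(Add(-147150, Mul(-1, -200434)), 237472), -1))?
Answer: Rational(349901, 290756) ≈ 1.2034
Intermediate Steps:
Mul(Add(6581, 343320), Pow(Add(Add(-147150, Mul(-1, -200434)), 237472), -1)) = Mul(349901, Pow(Add(Add(-147150, 200434), 237472), -1)) = Mul(349901, Pow(Add(53284, 237472), -1)) = Mul(349901, Pow(290756, -1)) = Mul(349901, Rational(1, 290756)) = Rational(349901, 290756)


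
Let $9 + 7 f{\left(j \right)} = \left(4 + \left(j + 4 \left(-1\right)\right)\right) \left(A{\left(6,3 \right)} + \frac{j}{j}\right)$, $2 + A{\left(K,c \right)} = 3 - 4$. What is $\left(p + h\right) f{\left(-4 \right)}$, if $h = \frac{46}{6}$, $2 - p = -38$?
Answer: $- \frac{143}{21} \approx -6.8095$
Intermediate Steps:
$p = 40$ ($p = 2 - -38 = 2 + 38 = 40$)
$A{\left(K,c \right)} = -3$ ($A{\left(K,c \right)} = -2 + \left(3 - 4\right) = -2 - 1 = -3$)
$h = \frac{23}{3}$ ($h = 46 \cdot \frac{1}{6} = \frac{23}{3} \approx 7.6667$)
$f{\left(j \right)} = - \frac{9}{7} - \frac{2 j}{7}$ ($f{\left(j \right)} = - \frac{9}{7} + \frac{\left(4 + \left(j + 4 \left(-1\right)\right)\right) \left(-3 + \frac{j}{j}\right)}{7} = - \frac{9}{7} + \frac{\left(4 + \left(j - 4\right)\right) \left(-3 + 1\right)}{7} = - \frac{9}{7} + \frac{\left(4 + \left(-4 + j\right)\right) \left(-2\right)}{7} = - \frac{9}{7} + \frac{j \left(-2\right)}{7} = - \frac{9}{7} + \frac{\left(-2\right) j}{7} = - \frac{9}{7} - \frac{2 j}{7}$)
$\left(p + h\right) f{\left(-4 \right)} = \left(40 + \frac{23}{3}\right) \left(- \frac{9}{7} - - \frac{8}{7}\right) = \frac{143 \left(- \frac{9}{7} + \frac{8}{7}\right)}{3} = \frac{143}{3} \left(- \frac{1}{7}\right) = - \frac{143}{21}$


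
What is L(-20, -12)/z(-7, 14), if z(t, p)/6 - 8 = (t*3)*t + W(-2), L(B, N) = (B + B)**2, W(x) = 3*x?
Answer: 800/447 ≈ 1.7897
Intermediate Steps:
L(B, N) = 4*B**2 (L(B, N) = (2*B)**2 = 4*B**2)
z(t, p) = 12 + 18*t**2 (z(t, p) = 48 + 6*((t*3)*t + 3*(-2)) = 48 + 6*((3*t)*t - 6) = 48 + 6*(3*t**2 - 6) = 48 + 6*(-6 + 3*t**2) = 48 + (-36 + 18*t**2) = 12 + 18*t**2)
L(-20, -12)/z(-7, 14) = (4*(-20)**2)/(12 + 18*(-7)**2) = (4*400)/(12 + 18*49) = 1600/(12 + 882) = 1600/894 = 1600*(1/894) = 800/447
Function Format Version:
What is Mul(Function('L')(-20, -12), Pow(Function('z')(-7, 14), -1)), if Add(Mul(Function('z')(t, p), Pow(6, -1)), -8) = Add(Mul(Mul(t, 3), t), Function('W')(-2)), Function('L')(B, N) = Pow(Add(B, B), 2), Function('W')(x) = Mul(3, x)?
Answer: Rational(800, 447) ≈ 1.7897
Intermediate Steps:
Function('L')(B, N) = Mul(4, Pow(B, 2)) (Function('L')(B, N) = Pow(Mul(2, B), 2) = Mul(4, Pow(B, 2)))
Function('z')(t, p) = Add(12, Mul(18, Pow(t, 2))) (Function('z')(t, p) = Add(48, Mul(6, Add(Mul(Mul(t, 3), t), Mul(3, -2)))) = Add(48, Mul(6, Add(Mul(Mul(3, t), t), -6))) = Add(48, Mul(6, Add(Mul(3, Pow(t, 2)), -6))) = Add(48, Mul(6, Add(-6, Mul(3, Pow(t, 2))))) = Add(48, Add(-36, Mul(18, Pow(t, 2)))) = Add(12, Mul(18, Pow(t, 2))))
Mul(Function('L')(-20, -12), Pow(Function('z')(-7, 14), -1)) = Mul(Mul(4, Pow(-20, 2)), Pow(Add(12, Mul(18, Pow(-7, 2))), -1)) = Mul(Mul(4, 400), Pow(Add(12, Mul(18, 49)), -1)) = Mul(1600, Pow(Add(12, 882), -1)) = Mul(1600, Pow(894, -1)) = Mul(1600, Rational(1, 894)) = Rational(800, 447)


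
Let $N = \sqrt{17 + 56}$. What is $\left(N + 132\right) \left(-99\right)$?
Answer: $-13068 - 99 \sqrt{73} \approx -13914.0$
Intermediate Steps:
$N = \sqrt{73} \approx 8.544$
$\left(N + 132\right) \left(-99\right) = \left(\sqrt{73} + 132\right) \left(-99\right) = \left(132 + \sqrt{73}\right) \left(-99\right) = -13068 - 99 \sqrt{73}$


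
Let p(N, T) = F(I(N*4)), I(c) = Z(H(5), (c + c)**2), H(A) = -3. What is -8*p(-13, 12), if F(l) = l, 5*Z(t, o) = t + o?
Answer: -86504/5 ≈ -17301.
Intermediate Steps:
Z(t, o) = o/5 + t/5 (Z(t, o) = (t + o)/5 = (o + t)/5 = o/5 + t/5)
I(c) = -3/5 + 4*c**2/5 (I(c) = (c + c)**2/5 + (1/5)*(-3) = (2*c)**2/5 - 3/5 = (4*c**2)/5 - 3/5 = 4*c**2/5 - 3/5 = -3/5 + 4*c**2/5)
p(N, T) = -3/5 + 64*N**2/5 (p(N, T) = -3/5 + 4*(N*4)**2/5 = -3/5 + 4*(4*N)**2/5 = -3/5 + 4*(16*N**2)/5 = -3/5 + 64*N**2/5)
-8*p(-13, 12) = -8*(-3/5 + (64/5)*(-13)**2) = -8*(-3/5 + (64/5)*169) = -8*(-3/5 + 10816/5) = -8*10813/5 = -86504/5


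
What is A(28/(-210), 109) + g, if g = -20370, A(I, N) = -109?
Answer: -20479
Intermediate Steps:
A(28/(-210), 109) + g = -109 - 20370 = -20479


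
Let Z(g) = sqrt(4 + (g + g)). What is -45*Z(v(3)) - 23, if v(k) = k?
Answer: -23 - 45*sqrt(10) ≈ -165.30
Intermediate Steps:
Z(g) = sqrt(4 + 2*g)
-45*Z(v(3)) - 23 = -45*sqrt(4 + 2*3) - 23 = -45*sqrt(4 + 6) - 23 = -45*sqrt(10) - 23 = -23 - 45*sqrt(10)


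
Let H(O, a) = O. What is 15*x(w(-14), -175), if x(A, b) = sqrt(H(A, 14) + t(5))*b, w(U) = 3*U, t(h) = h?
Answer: -2625*I*sqrt(37) ≈ -15967.0*I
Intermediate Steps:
x(A, b) = b*sqrt(5 + A) (x(A, b) = sqrt(A + 5)*b = sqrt(5 + A)*b = b*sqrt(5 + A))
15*x(w(-14), -175) = 15*(-175*sqrt(5 + 3*(-14))) = 15*(-175*sqrt(5 - 42)) = 15*(-175*I*sqrt(37)) = -2625*I*sqrt(37)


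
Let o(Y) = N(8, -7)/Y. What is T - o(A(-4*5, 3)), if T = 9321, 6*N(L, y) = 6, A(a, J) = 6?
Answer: 55925/6 ≈ 9320.8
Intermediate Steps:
N(L, y) = 1 (N(L, y) = (⅙)*6 = 1)
o(Y) = 1/Y
T - o(A(-4*5, 3)) = 9321 - 1/6 = 9321 - 1*⅙ = 9321 - ⅙ = 55925/6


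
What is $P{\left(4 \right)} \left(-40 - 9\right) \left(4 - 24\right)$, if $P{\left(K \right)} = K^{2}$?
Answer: $15680$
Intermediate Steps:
$P{\left(4 \right)} \left(-40 - 9\right) \left(4 - 24\right) = 4^{2} \left(-40 - 9\right) \left(4 - 24\right) = 16 \left(\left(-49\right) \left(-20\right)\right) = 16 \cdot 980 = 15680$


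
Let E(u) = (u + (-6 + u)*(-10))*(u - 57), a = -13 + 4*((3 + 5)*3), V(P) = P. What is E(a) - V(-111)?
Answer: -17751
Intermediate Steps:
a = 83 (a = -13 + 4*(8*3) = -13 + 4*24 = -13 + 96 = 83)
E(u) = (-57 + u)*(60 - 9*u) (E(u) = (u + (60 - 10*u))*(-57 + u) = (60 - 9*u)*(-57 + u) = (-57 + u)*(60 - 9*u))
E(a) - V(-111) = (-3420 - 9*83**2 + 573*83) - 1*(-111) = (-3420 - 9*6889 + 47559) + 111 = (-3420 - 62001 + 47559) + 111 = -17862 + 111 = -17751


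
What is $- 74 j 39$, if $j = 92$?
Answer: $-265512$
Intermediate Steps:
$- 74 j 39 = \left(-74\right) 92 \cdot 39 = \left(-6808\right) 39 = -265512$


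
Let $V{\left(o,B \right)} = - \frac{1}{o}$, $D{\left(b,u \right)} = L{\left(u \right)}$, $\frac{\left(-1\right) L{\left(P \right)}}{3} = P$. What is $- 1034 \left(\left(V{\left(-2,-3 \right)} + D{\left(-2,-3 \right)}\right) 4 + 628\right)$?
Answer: $-688644$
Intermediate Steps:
$L{\left(P \right)} = - 3 P$
$D{\left(b,u \right)} = - 3 u$
$- 1034 \left(\left(V{\left(-2,-3 \right)} + D{\left(-2,-3 \right)}\right) 4 + 628\right) = - 1034 \left(\left(- \frac{1}{-2} - -9\right) 4 + 628\right) = - 1034 \left(\left(\left(-1\right) \left(- \frac{1}{2}\right) + 9\right) 4 + 628\right) = - 1034 \left(\left(\frac{1}{2} + 9\right) 4 + 628\right) = - 1034 \left(\frac{19}{2} \cdot 4 + 628\right) = - 1034 \left(38 + 628\right) = \left(-1034\right) 666 = -688644$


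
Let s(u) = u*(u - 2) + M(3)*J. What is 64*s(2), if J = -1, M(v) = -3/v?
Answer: 64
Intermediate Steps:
s(u) = 1 + u*(-2 + u) (s(u) = u*(u - 2) - 3/3*(-1) = u*(-2 + u) - 3*1/3*(-1) = u*(-2 + u) - 1*(-1) = u*(-2 + u) + 1 = 1 + u*(-2 + u))
64*s(2) = 64*(1 + 2**2 - 2*2) = 64*(1 + 4 - 4) = 64*1 = 64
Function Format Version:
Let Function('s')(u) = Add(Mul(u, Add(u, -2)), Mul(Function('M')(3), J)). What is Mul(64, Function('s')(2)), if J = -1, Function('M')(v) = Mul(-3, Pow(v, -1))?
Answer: 64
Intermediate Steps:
Function('s')(u) = Add(1, Mul(u, Add(-2, u))) (Function('s')(u) = Add(Mul(u, Add(u, -2)), Mul(Mul(-3, Pow(3, -1)), -1)) = Add(Mul(u, Add(-2, u)), Mul(Mul(-3, Rational(1, 3)), -1)) = Add(Mul(u, Add(-2, u)), Mul(-1, -1)) = Add(Mul(u, Add(-2, u)), 1) = Add(1, Mul(u, Add(-2, u))))
Mul(64, Function('s')(2)) = Mul(64, Add(1, Pow(2, 2), Mul(-2, 2))) = Mul(64, Add(1, 4, -4)) = Mul(64, 1) = 64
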